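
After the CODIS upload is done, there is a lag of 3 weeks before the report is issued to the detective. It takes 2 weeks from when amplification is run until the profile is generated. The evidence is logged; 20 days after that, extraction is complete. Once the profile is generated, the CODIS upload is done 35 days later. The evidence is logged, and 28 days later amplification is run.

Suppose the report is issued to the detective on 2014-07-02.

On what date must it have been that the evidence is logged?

2014-03-26

The report is issued to the detective: Jul 2, 2014.
The CODIS upload is done: Jul 2, 2014 − 3 weeks = Jun 11, 2014.
The profile is generated: Jun 11, 2014 − 35 days = May 7, 2014.
Amplification is run: May 7, 2014 − 2 weeks = Apr 23, 2014.
The evidence is logged: Apr 23, 2014 − 28 days = Mar 26, 2014.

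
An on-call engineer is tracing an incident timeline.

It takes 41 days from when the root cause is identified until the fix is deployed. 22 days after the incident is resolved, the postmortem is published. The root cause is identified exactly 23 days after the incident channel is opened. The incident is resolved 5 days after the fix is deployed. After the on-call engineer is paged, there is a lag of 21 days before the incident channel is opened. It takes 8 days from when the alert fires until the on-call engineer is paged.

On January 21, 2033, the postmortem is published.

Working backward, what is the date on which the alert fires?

The postmortem is published: Jan 21, 2033.
The incident is resolved: Jan 21, 2033 − 22 days = Dec 30, 2032.
The fix is deployed: Dec 30, 2032 − 5 days = Dec 25, 2032.
The root cause is identified: Dec 25, 2032 − 41 days = Nov 14, 2032.
The incident channel is opened: Nov 14, 2032 − 23 days = Oct 22, 2032.
The on-call engineer is paged: Oct 22, 2032 − 21 days = Oct 1, 2032.
The alert fires: Oct 1, 2032 − 8 days = Sep 23, 2032.

September 23, 2032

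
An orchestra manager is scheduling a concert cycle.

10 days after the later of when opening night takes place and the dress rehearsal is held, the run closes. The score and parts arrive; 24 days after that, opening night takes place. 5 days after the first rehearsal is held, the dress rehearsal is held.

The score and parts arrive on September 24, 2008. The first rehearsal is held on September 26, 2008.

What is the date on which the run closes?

October 28, 2008

The score and parts arrive: Sep 24, 2008.
Opening night takes place: Sep 24, 2008 + 24 days = Oct 18, 2008.
The first rehearsal is held: Sep 26, 2008.
The dress rehearsal is held: Sep 26, 2008 + 5 days = Oct 1, 2008.
Both prerequisites met — opening night takes place (Oct 18, 2008), the dress rehearsal is held (Oct 1, 2008); the later is Oct 18, 2008.
The run closes: Oct 18, 2008 + 10 days = Oct 28, 2008.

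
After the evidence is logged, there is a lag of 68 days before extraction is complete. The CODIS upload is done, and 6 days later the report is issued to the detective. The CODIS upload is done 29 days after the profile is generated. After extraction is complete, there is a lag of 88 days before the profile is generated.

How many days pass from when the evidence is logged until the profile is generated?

Causal path: the evidence is logged → extraction is complete → the profile is generated.
Total delay along the path: 68 + 88 = 156 days.

156 days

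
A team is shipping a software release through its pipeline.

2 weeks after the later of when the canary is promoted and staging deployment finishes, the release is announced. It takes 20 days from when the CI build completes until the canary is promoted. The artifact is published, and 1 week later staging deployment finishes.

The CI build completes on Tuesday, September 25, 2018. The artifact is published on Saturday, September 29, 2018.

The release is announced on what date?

Monday, October 29, 2018

The CI build completes: Sep 25, 2018.
The canary is promoted: Sep 25, 2018 + 20 days = Oct 15, 2018.
The artifact is published: Sep 29, 2018.
Staging deployment finishes: Sep 29, 2018 + 1 week = Oct 6, 2018.
Both prerequisites met — the canary is promoted (Oct 15, 2018), staging deployment finishes (Oct 6, 2018); the later is Oct 15, 2018.
The release is announced: Oct 15, 2018 + 2 weeks = Oct 29, 2018.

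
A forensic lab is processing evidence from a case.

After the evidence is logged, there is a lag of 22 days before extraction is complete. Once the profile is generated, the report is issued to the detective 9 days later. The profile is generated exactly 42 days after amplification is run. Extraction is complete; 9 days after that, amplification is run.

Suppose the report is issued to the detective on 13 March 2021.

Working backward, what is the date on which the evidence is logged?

21 December 2020

The report is issued to the detective: Mar 13, 2021.
The profile is generated: Mar 13, 2021 − 9 days = Mar 4, 2021.
Amplification is run: Mar 4, 2021 − 42 days = Jan 21, 2021.
Extraction is complete: Jan 21, 2021 − 9 days = Jan 12, 2021.
The evidence is logged: Jan 12, 2021 − 22 days = Dec 21, 2020.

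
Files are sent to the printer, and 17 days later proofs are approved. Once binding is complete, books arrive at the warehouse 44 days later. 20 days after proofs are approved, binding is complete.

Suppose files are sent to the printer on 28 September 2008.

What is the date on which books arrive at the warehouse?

Files are sent to the printer: Sep 28, 2008.
Proofs are approved: Sep 28, 2008 + 17 days = Oct 15, 2008.
Binding is complete: Oct 15, 2008 + 20 days = Nov 4, 2008.
Books arrive at the warehouse: Nov 4, 2008 + 44 days = Dec 18, 2008.

18 December 2008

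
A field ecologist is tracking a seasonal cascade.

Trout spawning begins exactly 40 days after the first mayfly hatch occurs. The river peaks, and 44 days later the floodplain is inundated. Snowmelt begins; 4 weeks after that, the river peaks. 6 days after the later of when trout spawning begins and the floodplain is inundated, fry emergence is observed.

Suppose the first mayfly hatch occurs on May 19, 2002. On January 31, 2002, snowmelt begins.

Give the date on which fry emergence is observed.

The first mayfly hatch occurs: May 19, 2002.
Trout spawning begins: May 19, 2002 + 40 days = Jun 28, 2002.
Snowmelt begins: Jan 31, 2002.
The river peaks: Jan 31, 2002 + 4 weeks = Feb 28, 2002.
The floodplain is inundated: Feb 28, 2002 + 44 days = Apr 13, 2002.
Both prerequisites met — trout spawning begins (Jun 28, 2002), the floodplain is inundated (Apr 13, 2002); the later is Jun 28, 2002.
Fry emergence is observed: Jun 28, 2002 + 6 days = Jul 4, 2002.

July 4, 2002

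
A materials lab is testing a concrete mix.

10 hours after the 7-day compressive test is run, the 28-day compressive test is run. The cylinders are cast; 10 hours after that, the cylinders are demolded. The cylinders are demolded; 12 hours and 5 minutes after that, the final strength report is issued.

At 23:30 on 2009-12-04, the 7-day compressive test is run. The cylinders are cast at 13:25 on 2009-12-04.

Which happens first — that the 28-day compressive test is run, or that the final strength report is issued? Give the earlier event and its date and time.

The 28-day compressive test is run — 09:30 on 2009-12-05

The 7-day compressive test is run: 23:30 Dec 4, 2009.
The 28-day compressive test is run: 23:30 Dec 4, 2009 + 10h = 09:30 Dec 5, 2009.
The cylinders are cast: 13:25 Dec 4, 2009.
The cylinders are demolded: 13:25 Dec 4, 2009 + 10h = 23:25 Dec 4, 2009.
The final strength report is issued: 23:25 Dec 4, 2009 + 12h05m = 11:30 Dec 5, 2009.
Comparing: the 28-day compressive test is run at 09:30 Dec 5, 2009 vs the final strength report is issued at 11:30 Dec 5, 2009. Earlier: the 28-day compressive test is run.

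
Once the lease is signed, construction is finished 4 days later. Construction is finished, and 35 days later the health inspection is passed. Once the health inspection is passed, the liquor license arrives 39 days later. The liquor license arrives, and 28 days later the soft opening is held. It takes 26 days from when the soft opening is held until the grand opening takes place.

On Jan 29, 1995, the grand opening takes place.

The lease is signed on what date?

Sep 19, 1994

The grand opening takes place: Jan 29, 1995.
The soft opening is held: Jan 29, 1995 − 26 days = Jan 3, 1995.
The liquor license arrives: Jan 3, 1995 − 28 days = Dec 6, 1994.
The health inspection is passed: Dec 6, 1994 − 39 days = Oct 28, 1994.
Construction is finished: Oct 28, 1994 − 35 days = Sep 23, 1994.
The lease is signed: Sep 23, 1994 − 4 days = Sep 19, 1994.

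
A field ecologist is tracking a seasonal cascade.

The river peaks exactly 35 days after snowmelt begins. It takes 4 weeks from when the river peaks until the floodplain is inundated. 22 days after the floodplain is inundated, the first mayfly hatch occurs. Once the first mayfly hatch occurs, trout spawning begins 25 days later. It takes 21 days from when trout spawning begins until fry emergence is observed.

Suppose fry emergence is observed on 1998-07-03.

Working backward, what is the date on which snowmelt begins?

1998-02-22

Fry emergence is observed: Jul 3, 1998.
Trout spawning begins: Jul 3, 1998 − 21 days = Jun 12, 1998.
The first mayfly hatch occurs: Jun 12, 1998 − 25 days = May 18, 1998.
The floodplain is inundated: May 18, 1998 − 22 days = Apr 26, 1998.
The river peaks: Apr 26, 1998 − 4 weeks = Mar 29, 1998.
Snowmelt begins: Mar 29, 1998 − 35 days = Feb 22, 1998.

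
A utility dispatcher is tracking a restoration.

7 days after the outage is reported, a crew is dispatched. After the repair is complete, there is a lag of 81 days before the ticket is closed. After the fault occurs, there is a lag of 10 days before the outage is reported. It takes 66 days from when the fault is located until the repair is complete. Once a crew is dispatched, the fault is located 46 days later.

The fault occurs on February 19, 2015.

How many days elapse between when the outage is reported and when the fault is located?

53 days

Causal path: the outage is reported → a crew is dispatched → the fault is located.
Total delay along the path: 7 + 46 = 53 days.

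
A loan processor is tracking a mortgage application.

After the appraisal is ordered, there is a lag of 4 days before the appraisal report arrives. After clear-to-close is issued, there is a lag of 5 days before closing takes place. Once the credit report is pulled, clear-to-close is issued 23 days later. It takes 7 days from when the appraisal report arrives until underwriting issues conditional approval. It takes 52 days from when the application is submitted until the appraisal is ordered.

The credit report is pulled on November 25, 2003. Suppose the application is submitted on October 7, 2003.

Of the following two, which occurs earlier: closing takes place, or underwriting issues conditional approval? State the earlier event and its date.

The credit report is pulled: Nov 25, 2003.
Clear-to-close is issued: Nov 25, 2003 + 23 days = Dec 18, 2003.
Closing takes place: Dec 18, 2003 + 5 days = Dec 23, 2003.
The application is submitted: Oct 7, 2003.
The appraisal is ordered: Oct 7, 2003 + 52 days = Nov 28, 2003.
The appraisal report arrives: Nov 28, 2003 + 4 days = Dec 2, 2003.
Underwriting issues conditional approval: Dec 2, 2003 + 7 days = Dec 9, 2003.
Comparing: closing takes place on Dec 23, 2003 vs underwriting issues conditional approval on Dec 9, 2003. Earlier: underwriting issues conditional approval.

Underwriting issues conditional approval — December 9, 2003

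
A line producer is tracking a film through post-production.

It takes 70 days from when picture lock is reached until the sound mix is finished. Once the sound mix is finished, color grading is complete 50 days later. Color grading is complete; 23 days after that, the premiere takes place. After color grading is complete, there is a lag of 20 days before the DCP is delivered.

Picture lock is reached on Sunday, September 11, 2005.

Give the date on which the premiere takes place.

Picture lock is reached: Sep 11, 2005.
The sound mix is finished: Sep 11, 2005 + 70 days = Nov 20, 2005.
Color grading is complete: Nov 20, 2005 + 50 days = Jan 9, 2006.
The premiere takes place: Jan 9, 2006 + 23 days = Feb 1, 2006.

Wednesday, February 1, 2006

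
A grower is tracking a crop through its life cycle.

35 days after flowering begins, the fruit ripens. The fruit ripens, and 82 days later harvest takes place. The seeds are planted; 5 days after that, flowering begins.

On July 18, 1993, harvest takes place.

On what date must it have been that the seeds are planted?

Harvest takes place: Jul 18, 1993.
The fruit ripens: Jul 18, 1993 − 82 days = Apr 27, 1993.
Flowering begins: Apr 27, 1993 − 35 days = Mar 23, 1993.
The seeds are planted: Mar 23, 1993 − 5 days = Mar 18, 1993.

March 18, 1993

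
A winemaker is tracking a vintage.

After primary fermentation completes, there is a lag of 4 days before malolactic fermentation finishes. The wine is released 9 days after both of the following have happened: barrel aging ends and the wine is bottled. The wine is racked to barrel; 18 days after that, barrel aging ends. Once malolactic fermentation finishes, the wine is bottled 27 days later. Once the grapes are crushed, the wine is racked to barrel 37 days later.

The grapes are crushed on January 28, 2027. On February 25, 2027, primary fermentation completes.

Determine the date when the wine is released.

April 6, 2027

The grapes are crushed: Jan 28, 2027.
The wine is racked to barrel: Jan 28, 2027 + 37 days = Mar 6, 2027.
Barrel aging ends: Mar 6, 2027 + 18 days = Mar 24, 2027.
Primary fermentation completes: Feb 25, 2027.
Malolactic fermentation finishes: Feb 25, 2027 + 4 days = Mar 1, 2027.
The wine is bottled: Mar 1, 2027 + 27 days = Mar 28, 2027.
Both prerequisites met — barrel aging ends (Mar 24, 2027), the wine is bottled (Mar 28, 2027); the later is Mar 28, 2027.
The wine is released: Mar 28, 2027 + 9 days = Apr 6, 2027.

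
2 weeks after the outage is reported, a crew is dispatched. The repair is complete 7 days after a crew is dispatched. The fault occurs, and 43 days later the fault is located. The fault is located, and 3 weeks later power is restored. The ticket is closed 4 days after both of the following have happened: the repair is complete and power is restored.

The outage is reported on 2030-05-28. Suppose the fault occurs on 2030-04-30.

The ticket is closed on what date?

The outage is reported: May 28, 2030.
A crew is dispatched: May 28, 2030 + 2 weeks = Jun 11, 2030.
The repair is complete: Jun 11, 2030 + 7 days = Jun 18, 2030.
The fault occurs: Apr 30, 2030.
The fault is located: Apr 30, 2030 + 43 days = Jun 12, 2030.
Power is restored: Jun 12, 2030 + 3 weeks = Jul 3, 2030.
Both prerequisites met — the repair is complete (Jun 18, 2030), power is restored (Jul 3, 2030); the later is Jul 3, 2030.
The ticket is closed: Jul 3, 2030 + 4 days = Jul 7, 2030.

2030-07-07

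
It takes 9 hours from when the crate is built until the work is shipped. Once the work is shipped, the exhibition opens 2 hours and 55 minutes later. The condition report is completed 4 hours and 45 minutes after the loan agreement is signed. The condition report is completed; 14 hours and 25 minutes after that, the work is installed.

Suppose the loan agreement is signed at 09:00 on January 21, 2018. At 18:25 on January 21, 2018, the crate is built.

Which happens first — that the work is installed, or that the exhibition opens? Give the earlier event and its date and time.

The loan agreement is signed: 09:00 Jan 21, 2018.
The condition report is completed: 09:00 Jan 21, 2018 + 4h45m = 13:45 Jan 21, 2018.
The work is installed: 13:45 Jan 21, 2018 + 14h25m = 04:10 Jan 22, 2018.
The crate is built: 18:25 Jan 21, 2018.
The work is shipped: 18:25 Jan 21, 2018 + 9h = 03:25 Jan 22, 2018.
The exhibition opens: 03:25 Jan 22, 2018 + 2h55m = 06:20 Jan 22, 2018.
Comparing: the work is installed at 04:10 Jan 22, 2018 vs the exhibition opens at 06:20 Jan 22, 2018. Earlier: the work is installed.

The work is installed — 04:10 on January 22, 2018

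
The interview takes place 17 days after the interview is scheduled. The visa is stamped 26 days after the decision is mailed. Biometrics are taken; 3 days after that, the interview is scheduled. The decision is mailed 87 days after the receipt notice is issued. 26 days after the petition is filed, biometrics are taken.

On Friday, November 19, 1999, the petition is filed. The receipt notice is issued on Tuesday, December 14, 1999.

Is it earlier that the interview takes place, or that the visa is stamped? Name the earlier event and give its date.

The interview takes place — Tuesday, January 4, 2000

The petition is filed: Nov 19, 1999.
Biometrics are taken: Nov 19, 1999 + 26 days = Dec 15, 1999.
The interview is scheduled: Dec 15, 1999 + 3 days = Dec 18, 1999.
The interview takes place: Dec 18, 1999 + 17 days = Jan 4, 2000.
The receipt notice is issued: Dec 14, 1999.
The decision is mailed: Dec 14, 1999 + 87 days = Mar 10, 2000.
The visa is stamped: Mar 10, 2000 + 26 days = Apr 5, 2000.
Comparing: the interview takes place on Jan 4, 2000 vs the visa is stamped on Apr 5, 2000. Earlier: the interview takes place.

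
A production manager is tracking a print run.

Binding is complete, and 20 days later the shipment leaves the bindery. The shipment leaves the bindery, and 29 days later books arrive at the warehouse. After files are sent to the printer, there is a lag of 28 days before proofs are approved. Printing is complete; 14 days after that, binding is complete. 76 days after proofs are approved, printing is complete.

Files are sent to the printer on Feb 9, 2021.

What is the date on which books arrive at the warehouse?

Jul 26, 2021

Files are sent to the printer: Feb 9, 2021.
Proofs are approved: Feb 9, 2021 + 28 days = Mar 9, 2021.
Printing is complete: Mar 9, 2021 + 76 days = May 24, 2021.
Binding is complete: May 24, 2021 + 14 days = Jun 7, 2021.
The shipment leaves the bindery: Jun 7, 2021 + 20 days = Jun 27, 2021.
Books arrive at the warehouse: Jun 27, 2021 + 29 days = Jul 26, 2021.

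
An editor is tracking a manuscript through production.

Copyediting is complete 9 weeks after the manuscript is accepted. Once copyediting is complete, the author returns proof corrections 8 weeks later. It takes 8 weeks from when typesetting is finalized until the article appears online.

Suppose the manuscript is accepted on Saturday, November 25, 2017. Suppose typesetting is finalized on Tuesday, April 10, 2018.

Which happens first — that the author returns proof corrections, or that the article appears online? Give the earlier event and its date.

The manuscript is accepted: Nov 25, 2017.
Copyediting is complete: Nov 25, 2017 + 9 weeks = Jan 27, 2018.
The author returns proof corrections: Jan 27, 2018 + 8 weeks = Mar 24, 2018.
Typesetting is finalized: Apr 10, 2018.
The article appears online: Apr 10, 2018 + 8 weeks = Jun 5, 2018.
Comparing: the author returns proof corrections on Mar 24, 2018 vs the article appears online on Jun 5, 2018. Earlier: the author returns proof corrections.

The author returns proof corrections — Saturday, March 24, 2018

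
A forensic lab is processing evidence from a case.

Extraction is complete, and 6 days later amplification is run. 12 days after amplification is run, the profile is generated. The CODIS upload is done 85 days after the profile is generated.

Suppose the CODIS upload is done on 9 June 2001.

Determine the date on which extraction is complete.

The CODIS upload is done: Jun 9, 2001.
The profile is generated: Jun 9, 2001 − 85 days = Mar 16, 2001.
Amplification is run: Mar 16, 2001 − 12 days = Mar 4, 2001.
Extraction is complete: Mar 4, 2001 − 6 days = Feb 26, 2001.

26 February 2001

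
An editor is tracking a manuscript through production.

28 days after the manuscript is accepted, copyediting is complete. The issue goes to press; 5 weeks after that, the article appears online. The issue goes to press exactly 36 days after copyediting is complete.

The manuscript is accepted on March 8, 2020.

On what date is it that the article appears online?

The manuscript is accepted: Mar 8, 2020.
Copyediting is complete: Mar 8, 2020 + 28 days = Apr 5, 2020.
The issue goes to press: Apr 5, 2020 + 36 days = May 11, 2020.
The article appears online: May 11, 2020 + 5 weeks = Jun 15, 2020.

June 15, 2020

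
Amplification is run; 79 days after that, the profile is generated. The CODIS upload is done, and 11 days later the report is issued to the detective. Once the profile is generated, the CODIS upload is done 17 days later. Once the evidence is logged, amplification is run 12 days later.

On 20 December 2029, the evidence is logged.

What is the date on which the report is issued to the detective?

18 April 2030

The evidence is logged: Dec 20, 2029.
Amplification is run: Dec 20, 2029 + 12 days = Jan 1, 2030.
The profile is generated: Jan 1, 2030 + 79 days = Mar 21, 2030.
The CODIS upload is done: Mar 21, 2030 + 17 days = Apr 7, 2030.
The report is issued to the detective: Apr 7, 2030 + 11 days = Apr 18, 2030.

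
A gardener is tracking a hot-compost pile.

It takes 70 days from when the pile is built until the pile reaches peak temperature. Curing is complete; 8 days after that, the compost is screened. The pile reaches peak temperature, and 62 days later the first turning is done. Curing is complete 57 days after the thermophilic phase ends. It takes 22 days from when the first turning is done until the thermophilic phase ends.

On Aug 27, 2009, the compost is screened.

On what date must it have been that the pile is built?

The compost is screened: Aug 27, 2009.
Curing is complete: Aug 27, 2009 − 8 days = Aug 19, 2009.
The thermophilic phase ends: Aug 19, 2009 − 57 days = Jun 23, 2009.
The first turning is done: Jun 23, 2009 − 22 days = Jun 1, 2009.
The pile reaches peak temperature: Jun 1, 2009 − 62 days = Mar 31, 2009.
The pile is built: Mar 31, 2009 − 70 days = Jan 20, 2009.

Jan 20, 2009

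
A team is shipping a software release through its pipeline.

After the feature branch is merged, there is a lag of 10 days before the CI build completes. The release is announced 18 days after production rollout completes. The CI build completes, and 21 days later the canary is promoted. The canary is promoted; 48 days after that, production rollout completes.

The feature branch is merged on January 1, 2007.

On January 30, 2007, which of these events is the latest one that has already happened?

The feature branch is merged: Jan 1, 2007.
The CI build completes: Jan 1, 2007 + 10 days = Jan 11, 2007.
The canary is promoted: Jan 11, 2007 + 21 days = Feb 1, 2007.
Production rollout completes: Feb 1, 2007 + 48 days = Mar 21, 2007.
The release is announced: Mar 21, 2007 + 18 days = Apr 8, 2007.
Jan 30, 2007 falls between when the CI build completes (Jan 11, 2007) and when the canary is promoted (Feb 1, 2007).

The CI build completes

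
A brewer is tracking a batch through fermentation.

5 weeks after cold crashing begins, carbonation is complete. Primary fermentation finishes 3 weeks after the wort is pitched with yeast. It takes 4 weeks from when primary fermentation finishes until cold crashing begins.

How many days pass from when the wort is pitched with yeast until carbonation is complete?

Causal path: the wort is pitched with yeast → primary fermentation finishes → cold crashing begins → carbonation is complete.
Total delay along the path: 3 + 4 + 5 weeks = 12 weeks = 84 days.

84 days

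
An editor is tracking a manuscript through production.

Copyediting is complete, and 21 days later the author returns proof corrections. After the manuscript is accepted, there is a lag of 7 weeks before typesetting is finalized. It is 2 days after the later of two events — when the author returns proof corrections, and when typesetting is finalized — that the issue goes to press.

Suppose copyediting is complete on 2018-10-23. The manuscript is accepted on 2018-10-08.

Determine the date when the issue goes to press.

Copyediting is complete: Oct 23, 2018.
The author returns proof corrections: Oct 23, 2018 + 21 days = Nov 13, 2018.
The manuscript is accepted: Oct 8, 2018.
Typesetting is finalized: Oct 8, 2018 + 7 weeks = Nov 26, 2018.
Both prerequisites met — the author returns proof corrections (Nov 13, 2018), typesetting is finalized (Nov 26, 2018); the later is Nov 26, 2018.
The issue goes to press: Nov 26, 2018 + 2 days = Nov 28, 2018.

2018-11-28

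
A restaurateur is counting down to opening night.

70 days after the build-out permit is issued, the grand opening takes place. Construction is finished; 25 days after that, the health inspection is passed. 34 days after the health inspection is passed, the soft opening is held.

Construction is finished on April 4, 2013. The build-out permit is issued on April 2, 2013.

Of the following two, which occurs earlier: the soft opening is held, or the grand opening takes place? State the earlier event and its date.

The soft opening is held — June 2, 2013

Construction is finished: Apr 4, 2013.
The health inspection is passed: Apr 4, 2013 + 25 days = Apr 29, 2013.
The soft opening is held: Apr 29, 2013 + 34 days = Jun 2, 2013.
The build-out permit is issued: Apr 2, 2013.
The grand opening takes place: Apr 2, 2013 + 70 days = Jun 11, 2013.
Comparing: the soft opening is held on Jun 2, 2013 vs the grand opening takes place on Jun 11, 2013. Earlier: the soft opening is held.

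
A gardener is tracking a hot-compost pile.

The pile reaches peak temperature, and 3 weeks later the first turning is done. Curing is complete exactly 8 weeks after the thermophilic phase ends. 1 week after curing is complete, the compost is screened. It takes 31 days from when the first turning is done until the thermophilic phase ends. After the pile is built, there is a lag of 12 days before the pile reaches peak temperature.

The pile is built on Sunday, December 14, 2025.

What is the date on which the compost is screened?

The pile is built: Dec 14, 2025.
The pile reaches peak temperature: Dec 14, 2025 + 12 days = Dec 26, 2025.
The first turning is done: Dec 26, 2025 + 3 weeks = Jan 16, 2026.
The thermophilic phase ends: Jan 16, 2026 + 31 days = Feb 16, 2026.
Curing is complete: Feb 16, 2026 + 8 weeks = Apr 13, 2026.
The compost is screened: Apr 13, 2026 + 1 week = Apr 20, 2026.

Monday, April 20, 2026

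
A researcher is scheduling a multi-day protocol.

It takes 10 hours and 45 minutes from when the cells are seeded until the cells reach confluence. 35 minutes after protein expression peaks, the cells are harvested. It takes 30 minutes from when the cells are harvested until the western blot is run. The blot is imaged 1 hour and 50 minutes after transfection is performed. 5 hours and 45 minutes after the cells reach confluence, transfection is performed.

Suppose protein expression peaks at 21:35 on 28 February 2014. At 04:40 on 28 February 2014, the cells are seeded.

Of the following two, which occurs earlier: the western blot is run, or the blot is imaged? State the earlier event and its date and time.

Protein expression peaks: 21:35 Feb 28, 2014.
The cells are harvested: 21:35 Feb 28, 2014 + 35m = 22:10 Feb 28, 2014.
The western blot is run: 22:10 Feb 28, 2014 + 30m = 22:40 Feb 28, 2014.
The cells are seeded: 04:40 Feb 28, 2014.
The cells reach confluence: 04:40 Feb 28, 2014 + 10h45m = 15:25 Feb 28, 2014.
Transfection is performed: 15:25 Feb 28, 2014 + 5h45m = 21:10 Feb 28, 2014.
The blot is imaged: 21:10 Feb 28, 2014 + 1h50m = 23:00 Feb 28, 2014.
Comparing: the western blot is run at 22:40 Feb 28, 2014 vs the blot is imaged at 23:00 Feb 28, 2014. Earlier: the western blot is run.

The western blot is run — 22:40 on 28 February 2014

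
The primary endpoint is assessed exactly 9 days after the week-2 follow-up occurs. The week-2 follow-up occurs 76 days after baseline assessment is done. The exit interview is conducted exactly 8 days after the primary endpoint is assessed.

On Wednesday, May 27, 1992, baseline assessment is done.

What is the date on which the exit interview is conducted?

Baseline assessment is done: May 27, 1992.
The week-2 follow-up occurs: May 27, 1992 + 76 days = Aug 11, 1992.
The primary endpoint is assessed: Aug 11, 1992 + 9 days = Aug 20, 1992.
The exit interview is conducted: Aug 20, 1992 + 8 days = Aug 28, 1992.

Friday, August 28, 1992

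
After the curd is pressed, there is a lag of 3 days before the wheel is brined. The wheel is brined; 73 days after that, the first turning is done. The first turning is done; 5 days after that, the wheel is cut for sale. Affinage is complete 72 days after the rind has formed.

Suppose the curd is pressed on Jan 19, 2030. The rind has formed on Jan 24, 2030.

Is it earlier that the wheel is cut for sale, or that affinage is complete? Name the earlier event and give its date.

The curd is pressed: Jan 19, 2030.
The wheel is brined: Jan 19, 2030 + 3 days = Jan 22, 2030.
The first turning is done: Jan 22, 2030 + 73 days = Apr 5, 2030.
The wheel is cut for sale: Apr 5, 2030 + 5 days = Apr 10, 2030.
The rind has formed: Jan 24, 2030.
Affinage is complete: Jan 24, 2030 + 72 days = Apr 6, 2030.
Comparing: the wheel is cut for sale on Apr 10, 2030 vs affinage is complete on Apr 6, 2030. Earlier: affinage is complete.

Affinage is complete — Apr 6, 2030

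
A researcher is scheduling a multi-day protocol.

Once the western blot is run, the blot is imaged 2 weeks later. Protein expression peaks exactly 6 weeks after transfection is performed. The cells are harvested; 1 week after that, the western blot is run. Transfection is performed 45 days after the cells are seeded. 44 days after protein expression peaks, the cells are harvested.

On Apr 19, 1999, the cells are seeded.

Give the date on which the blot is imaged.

Sep 18, 1999

The cells are seeded: Apr 19, 1999.
Transfection is performed: Apr 19, 1999 + 45 days = Jun 3, 1999.
Protein expression peaks: Jun 3, 1999 + 6 weeks = Jul 15, 1999.
The cells are harvested: Jul 15, 1999 + 44 days = Aug 28, 1999.
The western blot is run: Aug 28, 1999 + 1 week = Sep 4, 1999.
The blot is imaged: Sep 4, 1999 + 2 weeks = Sep 18, 1999.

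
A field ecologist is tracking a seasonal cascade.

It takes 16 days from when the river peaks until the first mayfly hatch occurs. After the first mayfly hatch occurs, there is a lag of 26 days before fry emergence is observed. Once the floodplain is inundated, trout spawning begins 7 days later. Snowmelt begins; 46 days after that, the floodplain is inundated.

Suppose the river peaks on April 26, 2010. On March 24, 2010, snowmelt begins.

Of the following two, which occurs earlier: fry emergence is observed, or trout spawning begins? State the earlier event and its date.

Trout spawning begins — May 16, 2010

The river peaks: Apr 26, 2010.
The first mayfly hatch occurs: Apr 26, 2010 + 16 days = May 12, 2010.
Fry emergence is observed: May 12, 2010 + 26 days = Jun 7, 2010.
Snowmelt begins: Mar 24, 2010.
The floodplain is inundated: Mar 24, 2010 + 46 days = May 9, 2010.
Trout spawning begins: May 9, 2010 + 7 days = May 16, 2010.
Comparing: fry emergence is observed on Jun 7, 2010 vs trout spawning begins on May 16, 2010. Earlier: trout spawning begins.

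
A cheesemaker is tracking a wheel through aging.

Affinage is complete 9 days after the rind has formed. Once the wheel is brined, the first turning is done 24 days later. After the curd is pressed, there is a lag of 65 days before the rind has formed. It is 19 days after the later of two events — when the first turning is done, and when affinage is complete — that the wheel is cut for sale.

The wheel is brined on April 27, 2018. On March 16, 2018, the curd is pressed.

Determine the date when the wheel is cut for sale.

June 17, 2018

The wheel is brined: Apr 27, 2018.
The first turning is done: Apr 27, 2018 + 24 days = May 21, 2018.
The curd is pressed: Mar 16, 2018.
The rind has formed: Mar 16, 2018 + 65 days = May 20, 2018.
Affinage is complete: May 20, 2018 + 9 days = May 29, 2018.
Both prerequisites met — the first turning is done (May 21, 2018), affinage is complete (May 29, 2018); the later is May 29, 2018.
The wheel is cut for sale: May 29, 2018 + 19 days = Jun 17, 2018.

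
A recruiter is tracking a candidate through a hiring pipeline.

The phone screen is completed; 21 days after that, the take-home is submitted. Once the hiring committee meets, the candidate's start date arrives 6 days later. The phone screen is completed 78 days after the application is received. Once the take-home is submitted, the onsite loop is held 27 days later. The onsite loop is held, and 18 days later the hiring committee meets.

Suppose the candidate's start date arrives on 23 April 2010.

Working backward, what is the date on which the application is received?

24 November 2009

The candidate's start date arrives: Apr 23, 2010.
The hiring committee meets: Apr 23, 2010 − 6 days = Apr 17, 2010.
The onsite loop is held: Apr 17, 2010 − 18 days = Mar 30, 2010.
The take-home is submitted: Mar 30, 2010 − 27 days = Mar 3, 2010.
The phone screen is completed: Mar 3, 2010 − 21 days = Feb 10, 2010.
The application is received: Feb 10, 2010 − 78 days = Nov 24, 2009.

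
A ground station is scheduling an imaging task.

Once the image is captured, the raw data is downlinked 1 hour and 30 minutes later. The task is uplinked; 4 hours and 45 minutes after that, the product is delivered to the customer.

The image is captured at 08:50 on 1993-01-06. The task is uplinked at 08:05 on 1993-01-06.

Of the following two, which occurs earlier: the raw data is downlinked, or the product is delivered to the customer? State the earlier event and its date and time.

The raw data is downlinked — 10:20 on 1993-01-06

The image is captured: 08:50 Jan 6, 1993.
The raw data is downlinked: 08:50 Jan 6, 1993 + 1h30m = 10:20 Jan 6, 1993.
The task is uplinked: 08:05 Jan 6, 1993.
The product is delivered to the customer: 08:05 Jan 6, 1993 + 4h45m = 12:50 Jan 6, 1993.
Comparing: the raw data is downlinked at 10:20 Jan 6, 1993 vs the product is delivered to the customer at 12:50 Jan 6, 1993. Earlier: the raw data is downlinked.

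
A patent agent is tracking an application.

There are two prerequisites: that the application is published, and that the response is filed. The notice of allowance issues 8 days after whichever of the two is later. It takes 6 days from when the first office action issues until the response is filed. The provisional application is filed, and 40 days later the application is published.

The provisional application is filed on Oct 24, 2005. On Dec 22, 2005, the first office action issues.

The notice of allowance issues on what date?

The provisional application is filed: Oct 24, 2005.
The application is published: Oct 24, 2005 + 40 days = Dec 3, 2005.
The first office action issues: Dec 22, 2005.
The response is filed: Dec 22, 2005 + 6 days = Dec 28, 2005.
Both prerequisites met — the application is published (Dec 3, 2005), the response is filed (Dec 28, 2005); the later is Dec 28, 2005.
The notice of allowance issues: Dec 28, 2005 + 8 days = Jan 5, 2006.

Jan 5, 2006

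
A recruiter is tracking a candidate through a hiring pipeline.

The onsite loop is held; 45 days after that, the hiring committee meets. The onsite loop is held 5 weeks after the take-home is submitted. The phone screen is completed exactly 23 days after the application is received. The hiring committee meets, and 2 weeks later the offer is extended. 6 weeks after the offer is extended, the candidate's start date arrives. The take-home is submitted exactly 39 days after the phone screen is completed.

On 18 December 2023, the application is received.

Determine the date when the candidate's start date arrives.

The application is received: Dec 18, 2023.
The phone screen is completed: Dec 18, 2023 + 23 days = Jan 10, 2024.
The take-home is submitted: Jan 10, 2024 + 39 days = Feb 18, 2024.
The onsite loop is held: Feb 18, 2024 + 5 weeks = Mar 24, 2024.
The hiring committee meets: Mar 24, 2024 + 45 days = May 8, 2024.
The offer is extended: May 8, 2024 + 2 weeks = May 22, 2024.
The candidate's start date arrives: May 22, 2024 + 6 weeks = Jul 3, 2024.

3 July 2024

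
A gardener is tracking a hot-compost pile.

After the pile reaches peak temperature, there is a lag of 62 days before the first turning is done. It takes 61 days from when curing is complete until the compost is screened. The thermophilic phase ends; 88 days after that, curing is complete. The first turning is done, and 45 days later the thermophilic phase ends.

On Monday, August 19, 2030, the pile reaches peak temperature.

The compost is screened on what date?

Friday, May 2, 2031

The pile reaches peak temperature: Aug 19, 2030.
The first turning is done: Aug 19, 2030 + 62 days = Oct 20, 2030.
The thermophilic phase ends: Oct 20, 2030 + 45 days = Dec 4, 2030.
Curing is complete: Dec 4, 2030 + 88 days = Mar 2, 2031.
The compost is screened: Mar 2, 2031 + 61 days = May 2, 2031.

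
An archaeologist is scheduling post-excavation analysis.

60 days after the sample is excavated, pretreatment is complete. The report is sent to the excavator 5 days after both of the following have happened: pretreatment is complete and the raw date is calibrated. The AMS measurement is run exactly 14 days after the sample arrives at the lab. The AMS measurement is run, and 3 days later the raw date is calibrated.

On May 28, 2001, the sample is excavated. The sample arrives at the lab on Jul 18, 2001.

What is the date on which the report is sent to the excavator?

Aug 9, 2001

The sample is excavated: May 28, 2001.
Pretreatment is complete: May 28, 2001 + 60 days = Jul 27, 2001.
The sample arrives at the lab: Jul 18, 2001.
The AMS measurement is run: Jul 18, 2001 + 14 days = Aug 1, 2001.
The raw date is calibrated: Aug 1, 2001 + 3 days = Aug 4, 2001.
Both prerequisites met — pretreatment is complete (Jul 27, 2001), the raw date is calibrated (Aug 4, 2001); the later is Aug 4, 2001.
The report is sent to the excavator: Aug 4, 2001 + 5 days = Aug 9, 2001.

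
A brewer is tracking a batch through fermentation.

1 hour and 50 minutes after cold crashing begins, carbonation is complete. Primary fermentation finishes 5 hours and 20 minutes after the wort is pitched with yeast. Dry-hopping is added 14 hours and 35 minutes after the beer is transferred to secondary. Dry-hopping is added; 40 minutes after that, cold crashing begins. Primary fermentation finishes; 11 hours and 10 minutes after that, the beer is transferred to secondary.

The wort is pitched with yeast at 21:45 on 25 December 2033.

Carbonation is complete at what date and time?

The wort is pitched with yeast: 21:45 Dec 25, 2033.
Primary fermentation finishes: 21:45 Dec 25, 2033 + 5h20m = 03:05 Dec 26, 2033.
The beer is transferred to secondary: 03:05 Dec 26, 2033 + 11h10m = 14:15 Dec 26, 2033.
Dry-hopping is added: 14:15 Dec 26, 2033 + 14h35m = 04:50 Dec 27, 2033.
Cold crashing begins: 04:50 Dec 27, 2033 + 40m = 05:30 Dec 27, 2033.
Carbonation is complete: 05:30 Dec 27, 2033 + 1h50m = 07:20 Dec 27, 2033.

07:20 on 27 December 2033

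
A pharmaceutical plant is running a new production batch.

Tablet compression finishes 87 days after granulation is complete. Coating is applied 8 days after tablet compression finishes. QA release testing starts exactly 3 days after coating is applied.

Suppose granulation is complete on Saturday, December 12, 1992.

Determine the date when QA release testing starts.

Granulation is complete: Dec 12, 1992.
Tablet compression finishes: Dec 12, 1992 + 87 days = Mar 9, 1993.
Coating is applied: Mar 9, 1993 + 8 days = Mar 17, 1993.
QA release testing starts: Mar 17, 1993 + 3 days = Mar 20, 1993.

Saturday, March 20, 1993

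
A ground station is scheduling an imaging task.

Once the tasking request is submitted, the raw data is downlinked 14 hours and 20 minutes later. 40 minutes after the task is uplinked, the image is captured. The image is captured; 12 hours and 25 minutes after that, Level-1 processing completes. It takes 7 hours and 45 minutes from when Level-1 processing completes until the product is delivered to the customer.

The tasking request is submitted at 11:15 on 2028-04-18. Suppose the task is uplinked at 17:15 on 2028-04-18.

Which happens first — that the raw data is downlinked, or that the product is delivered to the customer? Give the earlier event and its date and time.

The raw data is downlinked — 01:35 on 2028-04-19

The tasking request is submitted: 11:15 Apr 18, 2028.
The raw data is downlinked: 11:15 Apr 18, 2028 + 14h20m = 01:35 Apr 19, 2028.
The task is uplinked: 17:15 Apr 18, 2028.
The image is captured: 17:15 Apr 18, 2028 + 40m = 17:55 Apr 18, 2028.
Level-1 processing completes: 17:55 Apr 18, 2028 + 12h25m = 06:20 Apr 19, 2028.
The product is delivered to the customer: 06:20 Apr 19, 2028 + 7h45m = 14:05 Apr 19, 2028.
Comparing: the raw data is downlinked at 01:35 Apr 19, 2028 vs the product is delivered to the customer at 14:05 Apr 19, 2028. Earlier: the raw data is downlinked.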